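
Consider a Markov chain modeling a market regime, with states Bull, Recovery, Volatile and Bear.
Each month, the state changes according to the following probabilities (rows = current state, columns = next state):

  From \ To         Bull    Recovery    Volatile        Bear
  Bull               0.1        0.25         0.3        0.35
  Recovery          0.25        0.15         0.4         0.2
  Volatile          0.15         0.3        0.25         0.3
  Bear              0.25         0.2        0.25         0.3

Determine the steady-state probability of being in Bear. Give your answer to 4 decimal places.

0.2868

Let the stationary distribution be π with π = πP and π_1 + π_2 + π_3 + π_4 = 1.
π_1 = 0.1·π_1 + 0.25·π_2 + 0.15·π_3 + 0.25·π_4
π_2 = 0.25·π_1 + 0.15·π_2 + 0.3·π_3 + 0.2·π_4
π_3 = 0.3·π_1 + 0.4·π_2 + 0.25·π_3 + 0.25·π_4
Solving with the normalization constraint gives π = (0.1918, 0.2276, 0.2937, 0.2868).
So the stationary probability of Bear is 0.2868.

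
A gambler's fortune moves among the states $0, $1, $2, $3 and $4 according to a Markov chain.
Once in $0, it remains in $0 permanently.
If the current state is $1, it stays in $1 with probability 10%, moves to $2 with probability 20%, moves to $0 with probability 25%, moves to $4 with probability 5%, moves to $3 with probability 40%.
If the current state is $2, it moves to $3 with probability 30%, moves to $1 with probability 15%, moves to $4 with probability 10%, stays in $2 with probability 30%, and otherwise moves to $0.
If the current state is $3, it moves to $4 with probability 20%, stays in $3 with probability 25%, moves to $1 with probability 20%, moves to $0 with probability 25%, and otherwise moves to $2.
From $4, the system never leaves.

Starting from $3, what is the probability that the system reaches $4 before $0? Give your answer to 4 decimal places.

0.4033

Let h(s) be the probability of absorption at $4 starting from transient state s. Then h($4) = 1 and h($0) = 0. By first-step analysis:
h($1) = 0.25·0 + 0.1·h($1) + 0.2·h($2) + 0.4·h($3) + 0.05·1
h($2) = 0.15·0 + 0.15·h($1) + 0.3·h($2) + 0.3·h($3) + 0.1·1
h($3) = 0.25·0 + 0.2·h($1) + 0.1·h($2) + 0.25·h($3) + 0.2·1
Solving: h($1) = 0.3202, h($2) = 0.3843, h($3) = 0.4033.
Starting from $3, the probability is 0.4033.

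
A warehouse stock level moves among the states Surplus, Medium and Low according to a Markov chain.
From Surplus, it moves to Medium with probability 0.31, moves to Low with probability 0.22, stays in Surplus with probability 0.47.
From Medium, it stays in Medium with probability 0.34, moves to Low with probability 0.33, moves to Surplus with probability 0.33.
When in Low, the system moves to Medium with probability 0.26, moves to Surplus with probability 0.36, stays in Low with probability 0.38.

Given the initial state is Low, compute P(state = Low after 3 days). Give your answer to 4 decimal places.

Propagate the distribution vector 3 days from Low.
After 0 days: (0.0000, 0.0000, 1.0000)
After 1 day: (0.3600, 0.2600, 0.3800)
After 2 days: (0.3918, 0.2988, 0.3094)
After 3 days: (0.3941, 0.3035, 0.3024)
P(in Low after 3 days) = 0.3024

0.3024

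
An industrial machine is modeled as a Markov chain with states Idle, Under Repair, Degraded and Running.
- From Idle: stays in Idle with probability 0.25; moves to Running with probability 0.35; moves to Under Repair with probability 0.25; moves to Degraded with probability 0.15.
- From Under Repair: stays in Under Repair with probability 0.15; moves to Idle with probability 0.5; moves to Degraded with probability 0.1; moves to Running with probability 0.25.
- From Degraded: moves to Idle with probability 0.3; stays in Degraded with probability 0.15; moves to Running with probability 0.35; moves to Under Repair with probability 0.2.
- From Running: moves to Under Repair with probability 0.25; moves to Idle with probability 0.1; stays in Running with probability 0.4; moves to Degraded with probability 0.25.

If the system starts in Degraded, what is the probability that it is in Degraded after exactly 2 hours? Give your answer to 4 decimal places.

0.1750

Propagate the distribution vector 2 hours from Degraded.
After 0 hours: (0.0000, 0.0000, 1.0000, 0.0000)
After 1 hour: (0.3000, 0.2000, 0.1500, 0.3500)
After 2 hours: (0.2550, 0.2225, 0.1750, 0.3475)
P(in Degraded after 2 hours) = 0.1750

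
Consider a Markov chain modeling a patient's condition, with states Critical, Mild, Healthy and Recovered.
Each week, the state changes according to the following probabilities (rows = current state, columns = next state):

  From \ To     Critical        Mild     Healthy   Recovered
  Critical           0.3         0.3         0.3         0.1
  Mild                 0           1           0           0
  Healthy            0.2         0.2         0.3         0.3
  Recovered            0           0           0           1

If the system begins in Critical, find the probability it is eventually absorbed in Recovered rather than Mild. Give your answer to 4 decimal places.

Let h(s) be the probability of absorption at Recovered starting from transient state s. Then h(Recovered) = 1 and h(Mild) = 0. By first-step analysis:
h(Critical) = 0.3·h(Critical) + 0.3·0 + 0.3·h(Healthy) + 0.1·1
h(Healthy) = 0.2·h(Critical) + 0.2·0 + 0.3·h(Healthy) + 0.3·1
Solving: h(Critical) = 0.3721, h(Healthy) = 0.5349.
Starting from Critical, the probability is 0.3721.

0.3721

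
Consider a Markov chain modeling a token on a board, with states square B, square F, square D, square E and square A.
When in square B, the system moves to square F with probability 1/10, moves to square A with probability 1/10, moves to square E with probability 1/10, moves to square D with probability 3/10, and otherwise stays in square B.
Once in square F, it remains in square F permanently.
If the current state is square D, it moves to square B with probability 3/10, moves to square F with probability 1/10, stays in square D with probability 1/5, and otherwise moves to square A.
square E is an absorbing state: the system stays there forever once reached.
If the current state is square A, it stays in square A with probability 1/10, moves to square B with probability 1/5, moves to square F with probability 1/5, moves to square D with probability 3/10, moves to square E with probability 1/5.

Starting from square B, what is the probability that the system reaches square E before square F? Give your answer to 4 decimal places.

0.4348

Let h(s) be the probability of absorption at square E starting from transient state s. Then h(square E) = 1 and h(square F) = 0. By first-step analysis:
h(square B) = 0.4·h(square B) + 0.1·0 + 0.3·h(square D) + 0.1·1 + 0.1·h(square A)
h(square D) = 0.3·h(square B) + 0.1·0 + 0.2·h(square D) + 0.4·h(square A)
h(square A) = 0.2·h(square B) + 0.2·0 + 0.3·h(square D) + 0.2·1 + 0.1·h(square A)
Solving: h(square B) = 0.4348, h(square D) = 0.3870, h(square A) = 0.4478.
Starting from square B, the probability is 0.4348.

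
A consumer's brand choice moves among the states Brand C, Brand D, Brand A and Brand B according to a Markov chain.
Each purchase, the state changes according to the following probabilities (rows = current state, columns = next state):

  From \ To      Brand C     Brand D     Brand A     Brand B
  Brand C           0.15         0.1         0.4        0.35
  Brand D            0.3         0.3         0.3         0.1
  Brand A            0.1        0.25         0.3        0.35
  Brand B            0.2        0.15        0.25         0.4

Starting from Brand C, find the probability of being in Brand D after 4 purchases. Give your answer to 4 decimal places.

0.2010

Propagate the distribution vector 4 purchases from Brand C.
After 0 purchases: (1.0000, 0.0000, 0.0000, 0.0000)
After 1 purchase: (0.1500, 0.1000, 0.4000, 0.3500)
After 2 purchases: (0.1625, 0.1975, 0.2975, 0.3425)
After 3 purchases: (0.1819, 0.2013, 0.2991, 0.3178)
After 4 purchases: (0.1811, 0.2010, 0.3023, 0.3156)
P(in Brand D after 4 purchases) = 0.2010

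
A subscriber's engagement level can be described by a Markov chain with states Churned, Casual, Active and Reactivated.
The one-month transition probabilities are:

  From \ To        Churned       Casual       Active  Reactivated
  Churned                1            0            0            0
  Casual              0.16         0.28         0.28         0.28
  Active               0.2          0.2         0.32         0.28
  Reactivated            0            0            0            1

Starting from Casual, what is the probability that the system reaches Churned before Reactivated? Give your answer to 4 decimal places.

Let h(s) be the probability of absorption at Churned starting from transient state s. Then h(Churned) = 1 and h(Reactivated) = 0. By first-step analysis:
h(Casual) = 0.16·1 + 0.28·h(Casual) + 0.28·h(Active) + 0.28·0
h(Active) = 0.2·1 + 0.2·h(Casual) + 0.32·h(Active) + 0.28·0
Solving: h(Casual) = 0.3801, h(Active) = 0.4059.
Starting from Casual, the probability is 0.3801.

0.3801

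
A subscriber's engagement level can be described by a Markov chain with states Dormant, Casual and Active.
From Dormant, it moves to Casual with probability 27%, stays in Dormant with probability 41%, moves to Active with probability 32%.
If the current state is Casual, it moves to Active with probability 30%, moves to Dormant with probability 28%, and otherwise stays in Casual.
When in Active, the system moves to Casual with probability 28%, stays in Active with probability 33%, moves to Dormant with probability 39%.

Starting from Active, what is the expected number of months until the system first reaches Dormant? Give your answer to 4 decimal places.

Let t(s) be the expected number of months to first reach Dormant from state s, with t(Dormant) = 0. Conditioning on the first month:
t(Casual) = 1 + 0.42·t(Casual) + 0.3·t(Active)
t(Active) = 1 + 0.28·t(Casual) + 0.33·t(Active)
Solving: t(Casual) = 3.1845, t(Active) = 2.8234.
Expected months from Active to Dormant: 2.8234.

2.8234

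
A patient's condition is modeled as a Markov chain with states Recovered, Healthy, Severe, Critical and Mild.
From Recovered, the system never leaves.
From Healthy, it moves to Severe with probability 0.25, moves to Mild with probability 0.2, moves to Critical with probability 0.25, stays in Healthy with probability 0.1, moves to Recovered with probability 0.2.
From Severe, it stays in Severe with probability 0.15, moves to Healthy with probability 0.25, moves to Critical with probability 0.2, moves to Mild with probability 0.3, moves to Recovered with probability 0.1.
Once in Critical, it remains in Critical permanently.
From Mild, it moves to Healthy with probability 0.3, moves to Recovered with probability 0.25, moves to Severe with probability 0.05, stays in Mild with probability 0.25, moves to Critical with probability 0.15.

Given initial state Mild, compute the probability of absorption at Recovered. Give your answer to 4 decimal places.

0.5513

Let h(s) be the probability of absorption at Recovered starting from transient state s. Then h(Recovered) = 1 and h(Critical) = 0. By first-step analysis:
h(Healthy) = 0.2·1 + 0.1·h(Healthy) + 0.25·h(Severe) + 0.25·0 + 0.2·h(Mild)
h(Severe) = 0.1·1 + 0.25·h(Healthy) + 0.15·h(Severe) + 0.2·0 + 0.3·h(Mild)
h(Mild) = 0.25·1 + 0.3·h(Healthy) + 0.05·h(Severe) + 0.15·0 + 0.25·h(Mild)
Solving: h(Healthy) = 0.4698, h(Severe) = 0.4504, h(Mild) = 0.5513.
Starting from Mild, the probability is 0.5513.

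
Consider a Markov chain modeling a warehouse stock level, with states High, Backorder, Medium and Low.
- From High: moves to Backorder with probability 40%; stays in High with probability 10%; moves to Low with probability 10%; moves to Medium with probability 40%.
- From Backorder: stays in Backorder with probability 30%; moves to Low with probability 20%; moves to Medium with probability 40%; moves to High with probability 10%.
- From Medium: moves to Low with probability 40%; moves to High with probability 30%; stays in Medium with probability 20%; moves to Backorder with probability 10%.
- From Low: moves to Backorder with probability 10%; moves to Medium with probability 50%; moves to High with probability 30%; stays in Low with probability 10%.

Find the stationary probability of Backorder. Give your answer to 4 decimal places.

Let the stationary distribution be π with π = πP and π_1 + π_2 + π_3 + π_4 = 1.
π_1 = 0.1·π_1 + 0.1·π_2 + 0.3·π_3 + 0.3·π_4
π_2 = 0.4·π_1 + 0.3·π_2 + 0.1·π_3 + 0.1·π_4
π_3 = 0.4·π_1 + 0.4·π_2 + 0.2·π_3 + 0.5·π_4
Solving with the normalization constraint gives π = (0.2157, 0.2059, 0.3522, 0.2262).
So the stationary probability of Backorder is 0.2059.

0.2059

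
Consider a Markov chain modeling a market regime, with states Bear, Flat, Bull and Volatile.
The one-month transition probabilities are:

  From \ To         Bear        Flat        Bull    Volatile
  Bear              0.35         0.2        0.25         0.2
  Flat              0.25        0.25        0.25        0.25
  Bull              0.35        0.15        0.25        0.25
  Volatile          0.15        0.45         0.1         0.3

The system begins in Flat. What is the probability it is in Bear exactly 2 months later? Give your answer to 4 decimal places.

0.2750

Propagate the distribution vector 2 months from Flat.
After 0 months: (0.0000, 1.0000, 0.0000, 0.0000)
After 1 month: (0.2500, 0.2500, 0.2500, 0.2500)
After 2 months: (0.2750, 0.2625, 0.2125, 0.2500)
P(in Bear after 2 months) = 0.2750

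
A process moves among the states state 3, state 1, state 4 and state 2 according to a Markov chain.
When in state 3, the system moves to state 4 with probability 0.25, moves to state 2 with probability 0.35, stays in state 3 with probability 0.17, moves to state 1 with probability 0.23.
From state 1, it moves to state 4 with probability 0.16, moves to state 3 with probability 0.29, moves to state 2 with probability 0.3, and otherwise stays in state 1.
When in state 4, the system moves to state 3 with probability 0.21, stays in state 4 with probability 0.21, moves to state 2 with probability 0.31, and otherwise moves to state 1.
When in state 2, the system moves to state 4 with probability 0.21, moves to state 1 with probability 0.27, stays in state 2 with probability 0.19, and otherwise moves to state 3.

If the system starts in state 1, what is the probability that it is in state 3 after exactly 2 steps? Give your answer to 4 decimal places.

Propagate the distribution vector 2 steps from state 1.
After 0 steps: (0.0000, 1.0000, 0.0000, 0.0000)
After 1 step: (0.2900, 0.2500, 0.1600, 0.3000)
After 2 steps: (0.2544, 0.2534, 0.2091, 0.2831)
P(in state 3 after 2 steps) = 0.2544

0.2544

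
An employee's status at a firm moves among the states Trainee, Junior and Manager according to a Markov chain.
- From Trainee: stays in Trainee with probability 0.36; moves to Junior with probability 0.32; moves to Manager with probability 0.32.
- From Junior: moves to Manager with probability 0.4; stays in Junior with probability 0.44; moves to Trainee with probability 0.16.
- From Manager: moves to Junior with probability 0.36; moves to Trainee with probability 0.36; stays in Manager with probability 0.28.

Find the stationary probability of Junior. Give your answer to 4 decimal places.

0.3789

Let the stationary distribution be π with π = πP and π_1 + π_2 + π_3 = 1.
π_1 = 0.36·π_1 + 0.16·π_2 + 0.36·π_3
π_2 = 0.32·π_1 + 0.44·π_2 + 0.36·π_3
Solving with the normalization constraint gives π = (0.2842, 0.3789, 0.3368).
So the stationary probability of Junior is 0.3789.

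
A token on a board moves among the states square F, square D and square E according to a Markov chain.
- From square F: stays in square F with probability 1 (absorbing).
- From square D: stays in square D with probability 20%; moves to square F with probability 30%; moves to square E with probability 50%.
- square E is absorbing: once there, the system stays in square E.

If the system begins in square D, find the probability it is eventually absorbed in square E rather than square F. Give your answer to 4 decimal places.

Let h(s) be the probability of absorption at square E starting from transient state s. Then h(square E) = 1 and h(square F) = 0. By first-step analysis:
h(square D) = 0.3·0 + 0.2·h(square D) + 0.5·1
Solving: h(square D) = 0.6250.
Starting from square D, the probability is 0.6250.

0.6250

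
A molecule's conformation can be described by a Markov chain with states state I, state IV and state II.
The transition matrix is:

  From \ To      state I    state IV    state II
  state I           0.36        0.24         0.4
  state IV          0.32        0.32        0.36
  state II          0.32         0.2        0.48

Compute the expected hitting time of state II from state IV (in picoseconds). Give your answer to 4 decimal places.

Let t(s) be the expected number of picoseconds to first reach state II from state s, with t(state II) = 0. Conditioning on the first picosecond:
t(state I) = 1 + 0.36·t(state I) + 0.24·t(state IV)
t(state IV) = 1 + 0.32·t(state I) + 0.32·t(state IV)
Solving: t(state I) = 2.5670, t(state IV) = 2.6786.
Expected picoseconds from state IV to state II: 2.6786.

2.6786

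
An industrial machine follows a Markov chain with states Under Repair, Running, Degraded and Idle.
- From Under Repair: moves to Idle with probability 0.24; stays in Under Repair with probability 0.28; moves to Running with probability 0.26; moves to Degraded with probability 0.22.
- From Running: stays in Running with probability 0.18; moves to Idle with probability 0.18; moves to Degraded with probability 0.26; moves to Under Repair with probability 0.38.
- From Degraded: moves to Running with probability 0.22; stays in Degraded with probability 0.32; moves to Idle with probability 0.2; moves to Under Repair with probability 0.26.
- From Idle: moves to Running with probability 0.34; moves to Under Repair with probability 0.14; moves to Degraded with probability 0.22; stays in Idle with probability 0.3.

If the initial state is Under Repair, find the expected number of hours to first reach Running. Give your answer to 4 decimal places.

Let t(s) be the expected number of hours to first reach Running from state s, with t(Running) = 0. Conditioning on the first hour:
t(Under Repair) = 1 + 0.28·t(Under Repair) + 0.22·t(Degraded) + 0.24·t(Idle)
t(Degraded) = 1 + 0.26·t(Under Repair) + 0.32·t(Degraded) + 0.2·t(Idle)
t(Idle) = 1 + 0.14·t(Under Repair) + 0.22·t(Degraded) + 0.3·t(Idle)
Solving: t(Under Repair) = 3.7062, t(Degraded) = 3.8850, t(Idle) = 3.3908.
Expected hours from Under Repair to Running: 3.7062.

3.7062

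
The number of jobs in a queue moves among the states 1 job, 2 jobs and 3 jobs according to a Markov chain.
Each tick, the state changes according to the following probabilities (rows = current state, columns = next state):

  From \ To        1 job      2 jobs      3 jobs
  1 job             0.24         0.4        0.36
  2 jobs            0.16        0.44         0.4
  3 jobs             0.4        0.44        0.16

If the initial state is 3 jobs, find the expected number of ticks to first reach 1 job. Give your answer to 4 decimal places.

3.3967

Let t(s) be the expected number of ticks to first reach 1 job from state s, with t(1 job) = 0. Conditioning on the first tick:
t(2 jobs) = 1 + 0.44·t(2 jobs) + 0.4·t(3 jobs)
t(3 jobs) = 1 + 0.44·t(2 jobs) + 0.16·t(3 jobs)
Solving: t(2 jobs) = 4.2120, t(3 jobs) = 3.3967.
Expected ticks from 3 jobs to 1 job: 3.3967.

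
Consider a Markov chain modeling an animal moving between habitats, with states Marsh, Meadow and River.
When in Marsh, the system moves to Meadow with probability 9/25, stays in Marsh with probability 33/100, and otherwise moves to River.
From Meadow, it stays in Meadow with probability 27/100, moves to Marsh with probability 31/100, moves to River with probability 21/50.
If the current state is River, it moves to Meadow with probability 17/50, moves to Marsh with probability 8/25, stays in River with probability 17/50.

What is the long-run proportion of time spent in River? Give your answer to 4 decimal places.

Let the stationary distribution be π with π = πP and π_1 + π_2 + π_3 = 1.
π_1 = 0.33·π_1 + 0.31·π_2 + 0.32·π_3
π_2 = 0.36·π_1 + 0.27·π_2 + 0.34·π_3
Solving with the normalization constraint gives π = (0.3200, 0.3237, 0.3563).
So the stationary probability of River is 0.3563.

0.3563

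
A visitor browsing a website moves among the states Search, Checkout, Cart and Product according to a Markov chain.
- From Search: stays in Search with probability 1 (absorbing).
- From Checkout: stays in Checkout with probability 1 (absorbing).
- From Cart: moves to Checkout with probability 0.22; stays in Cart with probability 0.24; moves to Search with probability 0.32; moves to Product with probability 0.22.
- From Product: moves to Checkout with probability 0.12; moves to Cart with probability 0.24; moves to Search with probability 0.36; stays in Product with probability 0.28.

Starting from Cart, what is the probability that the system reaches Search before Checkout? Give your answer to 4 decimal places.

0.6262

Let h(s) be the probability of absorption at Search starting from transient state s. Then h(Search) = 1 and h(Checkout) = 0. By first-step analysis:
h(Cart) = 0.32·1 + 0.22·0 + 0.24·h(Cart) + 0.22·h(Product)
h(Product) = 0.36·1 + 0.12·0 + 0.24·h(Cart) + 0.28·h(Product)
Solving: h(Cart) = 0.6262, h(Product) = 0.7087.
Starting from Cart, the probability is 0.6262.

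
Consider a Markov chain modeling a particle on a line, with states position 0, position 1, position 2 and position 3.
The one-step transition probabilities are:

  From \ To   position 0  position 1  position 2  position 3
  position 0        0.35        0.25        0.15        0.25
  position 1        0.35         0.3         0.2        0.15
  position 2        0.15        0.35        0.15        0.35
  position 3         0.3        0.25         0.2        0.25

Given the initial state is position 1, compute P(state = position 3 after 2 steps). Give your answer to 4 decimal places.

Propagate the distribution vector 2 steps from position 1.
After 0 steps: (0.0000, 1.0000, 0.0000, 0.0000)
After 1 step: (0.3500, 0.3000, 0.2000, 0.1500)
After 2 steps: (0.3025, 0.2850, 0.1725, 0.2400)
P(in position 3 after 2 steps) = 0.2400

0.2400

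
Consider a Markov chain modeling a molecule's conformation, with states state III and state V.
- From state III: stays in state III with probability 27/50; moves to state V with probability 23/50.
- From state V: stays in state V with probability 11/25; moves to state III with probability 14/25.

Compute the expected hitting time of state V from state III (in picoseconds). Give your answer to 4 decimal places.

2.1739

Let t(s) be the expected number of picoseconds to first reach state V from state s, with t(state V) = 0. Conditioning on the first picosecond:
t(state III) = 1 + 0.54·t(state III)
Solving: t(state III) = 2.1739.
Expected picoseconds from state III to state V: 2.1739.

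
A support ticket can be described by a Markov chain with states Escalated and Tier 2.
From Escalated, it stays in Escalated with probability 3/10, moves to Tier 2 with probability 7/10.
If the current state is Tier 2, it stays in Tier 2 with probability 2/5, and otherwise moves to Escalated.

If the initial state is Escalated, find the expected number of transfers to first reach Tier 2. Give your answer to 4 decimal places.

Let t(s) be the expected number of transfers to first reach Tier 2 from state s, with t(Tier 2) = 0. Conditioning on the first transfer:
t(Escalated) = 1 + 0.3·t(Escalated)
Solving: t(Escalated) = 1.4286.
Expected transfers from Escalated to Tier 2: 1.4286.

1.4286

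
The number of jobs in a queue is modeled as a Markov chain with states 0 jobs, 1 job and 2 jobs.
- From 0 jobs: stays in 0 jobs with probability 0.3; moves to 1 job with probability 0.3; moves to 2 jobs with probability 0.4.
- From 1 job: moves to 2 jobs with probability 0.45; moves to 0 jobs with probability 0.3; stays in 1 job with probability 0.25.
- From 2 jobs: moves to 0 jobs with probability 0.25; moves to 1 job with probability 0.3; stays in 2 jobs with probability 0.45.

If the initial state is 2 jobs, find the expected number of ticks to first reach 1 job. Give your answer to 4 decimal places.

3.3333

Let t(s) be the expected number of ticks to first reach 1 job from state s, with t(1 job) = 0. Conditioning on the first tick:
t(0 jobs) = 1 + 0.3·t(0 jobs) + 0.4·t(2 jobs)
t(2 jobs) = 1 + 0.25·t(0 jobs) + 0.45·t(2 jobs)
Solving: t(0 jobs) = 3.3333, t(2 jobs) = 3.3333.
Expected ticks from 2 jobs to 1 job: 3.3333.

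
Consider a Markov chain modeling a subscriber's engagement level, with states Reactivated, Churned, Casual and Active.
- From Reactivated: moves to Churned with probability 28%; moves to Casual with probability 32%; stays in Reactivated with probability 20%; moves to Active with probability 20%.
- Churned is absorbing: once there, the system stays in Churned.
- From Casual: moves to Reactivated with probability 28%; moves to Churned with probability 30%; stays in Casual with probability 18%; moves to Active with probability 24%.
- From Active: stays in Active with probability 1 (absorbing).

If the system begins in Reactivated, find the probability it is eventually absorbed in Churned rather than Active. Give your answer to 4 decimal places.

Let h(s) be the probability of absorption at Churned starting from transient state s. Then h(Churned) = 1 and h(Active) = 0. By first-step analysis:
h(Reactivated) = 0.2·h(Reactivated) + 0.28·1 + 0.32·h(Casual) + 0.2·0
h(Casual) = 0.28·h(Reactivated) + 0.3·1 + 0.18·h(Casual) + 0.24·0
Solving: h(Reactivated) = 0.5749, h(Casual) = 0.5621.
Starting from Reactivated, the probability is 0.5749.

0.5749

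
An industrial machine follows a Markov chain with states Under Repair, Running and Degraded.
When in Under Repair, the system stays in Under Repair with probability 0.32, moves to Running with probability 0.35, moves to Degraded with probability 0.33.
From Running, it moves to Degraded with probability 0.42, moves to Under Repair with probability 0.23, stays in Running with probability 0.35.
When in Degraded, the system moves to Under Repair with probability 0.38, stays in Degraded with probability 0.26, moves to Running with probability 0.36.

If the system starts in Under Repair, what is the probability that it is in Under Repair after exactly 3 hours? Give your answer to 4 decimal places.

Propagate the distribution vector 3 hours from Under Repair.
After 0 hours: (1.0000, 0.0000, 0.0000)
After 1 hour: (0.3200, 0.3500, 0.3300)
After 2 hours: (0.3083, 0.3533, 0.3384)
After 3 hours: (0.3085, 0.3534, 0.3381)
P(in Under Repair after 3 hours) = 0.3085

0.3085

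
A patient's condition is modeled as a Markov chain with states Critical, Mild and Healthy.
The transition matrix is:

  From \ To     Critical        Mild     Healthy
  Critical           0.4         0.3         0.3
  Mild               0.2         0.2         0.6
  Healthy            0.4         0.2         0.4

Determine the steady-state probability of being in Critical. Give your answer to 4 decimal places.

Let the stationary distribution be π with π = πP and π_1 + π_2 + π_3 = 1.
π_1 = 0.4·π_1 + 0.2·π_2 + 0.4·π_3
π_2 = 0.3·π_1 + 0.2·π_2 + 0.2·π_3
Solving with the normalization constraint gives π = (0.3529, 0.2353, 0.4118).
So the stationary probability of Critical is 0.3529.

0.3529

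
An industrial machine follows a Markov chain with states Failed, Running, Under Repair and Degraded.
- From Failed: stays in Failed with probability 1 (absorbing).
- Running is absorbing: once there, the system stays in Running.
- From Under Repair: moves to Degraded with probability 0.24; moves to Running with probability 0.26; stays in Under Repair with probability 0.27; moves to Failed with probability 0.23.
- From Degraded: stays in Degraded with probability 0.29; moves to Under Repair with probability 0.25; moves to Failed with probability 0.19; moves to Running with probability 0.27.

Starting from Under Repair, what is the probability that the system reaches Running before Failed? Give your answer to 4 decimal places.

Let h(s) be the probability of absorption at Running starting from transient state s. Then h(Running) = 1 and h(Failed) = 0. By first-step analysis:
h(Under Repair) = 0.23·0 + 0.26·1 + 0.27·h(Under Repair) + 0.24·h(Degraded)
h(Degraded) = 0.19·0 + 0.27·1 + 0.25·h(Under Repair) + 0.29·h(Degraded)
Solving: h(Under Repair) = 0.5442, h(Degraded) = 0.5719.
Starting from Under Repair, the probability is 0.5442.

0.5442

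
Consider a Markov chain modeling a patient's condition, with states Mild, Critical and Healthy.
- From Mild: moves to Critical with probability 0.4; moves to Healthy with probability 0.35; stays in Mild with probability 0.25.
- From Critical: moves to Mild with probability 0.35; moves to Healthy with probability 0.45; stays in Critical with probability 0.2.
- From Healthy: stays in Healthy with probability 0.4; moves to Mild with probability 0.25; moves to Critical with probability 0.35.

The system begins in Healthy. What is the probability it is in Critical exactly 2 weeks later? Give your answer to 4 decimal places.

Sum over the intermediate state after 1 week:
P = P(Healthy→Mild)·P(Mild→Critical) + P(Healthy→Critical)·P(Critical→Critical) + P(Healthy→Healthy)·P(Healthy→Critical)
  = 0.25×0.4 + 0.35×0.2 + 0.4×0.35
  = 0.1000 + 0.0700 + 0.1400 = 0.3100

0.3100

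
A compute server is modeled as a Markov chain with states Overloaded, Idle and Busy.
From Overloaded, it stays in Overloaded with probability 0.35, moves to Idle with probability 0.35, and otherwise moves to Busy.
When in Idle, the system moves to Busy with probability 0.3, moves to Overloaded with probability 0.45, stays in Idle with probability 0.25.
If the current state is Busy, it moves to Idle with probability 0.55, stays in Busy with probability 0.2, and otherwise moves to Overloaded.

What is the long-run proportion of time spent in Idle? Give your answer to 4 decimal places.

Let the stationary distribution be π with π = πP and π_1 + π_2 + π_3 = 1.
π_1 = 0.35·π_1 + 0.45·π_2 + 0.25·π_3
π_2 = 0.35·π_1 + 0.25·π_2 + 0.55·π_3
Solving with the normalization constraint gives π = (0.3595, 0.3678, 0.2727).
So the stationary probability of Idle is 0.3678.

0.3678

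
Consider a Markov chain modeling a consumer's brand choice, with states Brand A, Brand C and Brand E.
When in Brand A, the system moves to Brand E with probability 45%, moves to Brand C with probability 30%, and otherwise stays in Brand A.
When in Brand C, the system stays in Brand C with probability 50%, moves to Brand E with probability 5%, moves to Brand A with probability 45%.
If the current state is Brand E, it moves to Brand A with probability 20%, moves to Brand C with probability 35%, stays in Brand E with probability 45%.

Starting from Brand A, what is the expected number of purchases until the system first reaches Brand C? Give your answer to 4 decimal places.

Let t(s) be the expected number of purchases to first reach Brand C from state s, with t(Brand C) = 0. Conditioning on the first purchase:
t(Brand A) = 1 + 0.25·t(Brand A) + 0.45·t(Brand E)
t(Brand E) = 1 + 0.2·t(Brand A) + 0.45·t(Brand E)
Solving: t(Brand A) = 3.1008, t(Brand E) = 2.9457.
Expected purchases from Brand A to Brand C: 3.1008.

3.1008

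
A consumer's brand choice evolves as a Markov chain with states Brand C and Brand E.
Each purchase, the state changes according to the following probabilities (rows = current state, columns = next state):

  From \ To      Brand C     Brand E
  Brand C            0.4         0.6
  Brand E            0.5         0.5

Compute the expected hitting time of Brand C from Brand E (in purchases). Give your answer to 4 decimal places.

Let t(s) be the expected number of purchases to first reach Brand C from state s, with t(Brand C) = 0. Conditioning on the first purchase:
t(Brand E) = 1 + 0.5·t(Brand E)
Solving: t(Brand E) = 2.0000.
Expected purchases from Brand E to Brand C: 2.0000.

2.0000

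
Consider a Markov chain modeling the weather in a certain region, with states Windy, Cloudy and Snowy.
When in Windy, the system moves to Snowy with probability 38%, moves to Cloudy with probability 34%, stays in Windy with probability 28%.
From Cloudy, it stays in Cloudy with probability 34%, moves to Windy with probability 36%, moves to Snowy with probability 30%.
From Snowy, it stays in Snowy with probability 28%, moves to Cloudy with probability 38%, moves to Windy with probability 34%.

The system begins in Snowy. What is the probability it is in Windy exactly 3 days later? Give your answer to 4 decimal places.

Propagate the distribution vector 3 days from Snowy.
After 0 days: (0.0000, 0.0000, 1.0000)
After 1 day: (0.3400, 0.3800, 0.2800)
After 2 days: (0.3272, 0.3512, 0.3216)
After 3 days: (0.3274, 0.3529, 0.3197)
P(in Windy after 3 days) = 0.3274

0.3274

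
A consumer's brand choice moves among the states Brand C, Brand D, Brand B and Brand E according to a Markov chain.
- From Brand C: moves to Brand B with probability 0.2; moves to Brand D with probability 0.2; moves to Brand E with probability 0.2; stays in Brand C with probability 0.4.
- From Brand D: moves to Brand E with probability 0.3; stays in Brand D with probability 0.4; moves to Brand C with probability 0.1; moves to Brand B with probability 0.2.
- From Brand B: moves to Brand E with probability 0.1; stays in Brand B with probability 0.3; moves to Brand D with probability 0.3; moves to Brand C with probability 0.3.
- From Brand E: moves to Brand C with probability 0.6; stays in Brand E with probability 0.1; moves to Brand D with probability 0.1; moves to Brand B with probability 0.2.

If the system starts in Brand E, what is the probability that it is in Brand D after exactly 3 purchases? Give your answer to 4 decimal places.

Propagate the distribution vector 3 purchases from Brand E.
After 0 purchases: (0.0000, 0.0000, 0.0000, 1.0000)
After 1 purchase: (0.6000, 0.1000, 0.2000, 0.1000)
After 2 purchases: (0.3700, 0.2300, 0.2200, 0.1800)
After 3 purchases: (0.3450, 0.2500, 0.2220, 0.1830)
P(in Brand D after 3 purchases) = 0.2500

0.2500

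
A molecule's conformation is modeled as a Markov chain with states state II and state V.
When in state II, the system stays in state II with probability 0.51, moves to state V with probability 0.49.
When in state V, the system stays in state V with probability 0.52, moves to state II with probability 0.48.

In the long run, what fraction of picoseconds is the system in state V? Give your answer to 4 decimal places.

0.5052

Let the stationary distribution be π with π = πP and π_1 + π_2 = 1.
π_1 = 0.51·π_1 + 0.48·π_2
Solving with the normalization constraint gives π = (0.4948, 0.5052).
So the stationary probability of state V is 0.5052.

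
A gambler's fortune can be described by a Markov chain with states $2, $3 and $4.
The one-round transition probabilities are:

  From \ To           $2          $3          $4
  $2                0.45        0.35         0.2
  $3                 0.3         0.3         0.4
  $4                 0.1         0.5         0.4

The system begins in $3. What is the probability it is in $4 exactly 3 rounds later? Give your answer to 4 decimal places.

Propagate the distribution vector 3 rounds from $3.
After 0 rounds: (0.0000, 1.0000, 0.0000)
After 1 round: (0.3000, 0.3000, 0.4000)
After 2 rounds: (0.2650, 0.3950, 0.3400)
After 3 rounds: (0.2718, 0.3813, 0.3470)
P(in $4 after 3 rounds) = 0.3470

0.3470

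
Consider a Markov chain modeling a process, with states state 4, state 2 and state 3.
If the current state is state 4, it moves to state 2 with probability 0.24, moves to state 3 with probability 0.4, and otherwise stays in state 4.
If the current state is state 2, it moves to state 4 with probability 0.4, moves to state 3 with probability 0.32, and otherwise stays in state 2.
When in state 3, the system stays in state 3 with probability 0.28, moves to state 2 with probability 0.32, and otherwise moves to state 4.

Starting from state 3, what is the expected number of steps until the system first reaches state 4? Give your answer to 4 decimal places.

2.5000

Let t(s) be the expected number of steps to first reach state 4 from state s, with t(state 4) = 0. Conditioning on the first step:
t(state 2) = 1 + 0.28·t(state 2) + 0.32·t(state 3)
t(state 3) = 1 + 0.32·t(state 2) + 0.28·t(state 3)
Solving: t(state 2) = 2.5000, t(state 3) = 2.5000.
Expected steps from state 3 to state 4: 2.5000.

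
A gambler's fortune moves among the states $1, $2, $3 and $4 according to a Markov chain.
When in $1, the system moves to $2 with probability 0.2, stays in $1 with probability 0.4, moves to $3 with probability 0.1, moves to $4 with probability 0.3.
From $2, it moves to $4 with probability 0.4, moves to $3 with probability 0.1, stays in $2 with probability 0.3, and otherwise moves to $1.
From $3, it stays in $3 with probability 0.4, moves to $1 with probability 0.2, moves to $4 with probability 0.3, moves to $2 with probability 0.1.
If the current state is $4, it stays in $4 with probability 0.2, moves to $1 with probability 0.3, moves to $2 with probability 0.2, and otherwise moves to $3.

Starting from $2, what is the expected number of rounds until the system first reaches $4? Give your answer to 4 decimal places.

Let t(s) be the expected number of rounds to first reach $4 from state s, with t($4) = 0. Conditioning on the first round:
t($1) = 1 + 0.4·t($1) + 0.2·t($2) + 0.1·t($3)
t($2) = 1 + 0.2·t($1) + 0.3·t($2) + 0.1·t($3)
t($3) = 1 + 0.2·t($1) + 0.1·t($2) + 0.4·t($3)
Solving: t($1) = 3.1188, t($2) = 2.7723, t($3) = 3.1683.
Expected rounds from $2 to $4: 2.7723.

2.7723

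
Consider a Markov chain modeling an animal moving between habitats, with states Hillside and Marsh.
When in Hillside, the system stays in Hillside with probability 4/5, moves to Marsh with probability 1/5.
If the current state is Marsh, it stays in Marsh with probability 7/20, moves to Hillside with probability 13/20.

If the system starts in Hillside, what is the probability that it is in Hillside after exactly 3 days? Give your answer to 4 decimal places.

Propagate the distribution vector 3 days from Hillside.
After 0 days: (1.0000, 0.0000)
After 1 day: (0.8000, 0.2000)
After 2 days: (0.7700, 0.2300)
After 3 days: (0.7655, 0.2345)
P(in Hillside after 3 days) = 0.7655

0.7655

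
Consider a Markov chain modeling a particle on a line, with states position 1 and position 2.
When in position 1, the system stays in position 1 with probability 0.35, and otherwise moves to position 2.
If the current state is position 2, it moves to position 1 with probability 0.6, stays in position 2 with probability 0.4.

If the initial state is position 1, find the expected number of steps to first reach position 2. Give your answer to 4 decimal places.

1.5385

Let t(s) be the expected number of steps to first reach position 2 from state s, with t(position 2) = 0. Conditioning on the first step:
t(position 1) = 1 + 0.35·t(position 1)
Solving: t(position 1) = 1.5385.
Expected steps from position 1 to position 2: 1.5385.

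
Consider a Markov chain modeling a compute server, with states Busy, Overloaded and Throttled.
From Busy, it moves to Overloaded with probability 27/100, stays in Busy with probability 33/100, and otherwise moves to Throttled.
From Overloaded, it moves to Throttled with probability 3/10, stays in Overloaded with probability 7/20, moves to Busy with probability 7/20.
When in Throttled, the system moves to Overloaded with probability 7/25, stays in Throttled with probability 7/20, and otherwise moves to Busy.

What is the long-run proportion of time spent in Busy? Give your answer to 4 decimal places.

Let the stationary distribution be π with π = πP and π_1 + π_2 + π_3 = 1.
π_1 = 0.33·π_1 + 0.35·π_2 + 0.37·π_3
π_2 = 0.27·π_1 + 0.35·π_2 + 0.28·π_3
Solving with the normalization constraint gives π = (0.3501, 0.2973, 0.3526).
So the stationary probability of Busy is 0.3501.

0.3501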